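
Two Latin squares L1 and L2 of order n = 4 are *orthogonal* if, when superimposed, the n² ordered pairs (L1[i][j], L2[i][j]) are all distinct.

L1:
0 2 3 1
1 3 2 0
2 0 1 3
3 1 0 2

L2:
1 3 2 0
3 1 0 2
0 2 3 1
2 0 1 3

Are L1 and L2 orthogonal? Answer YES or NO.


Form the n² = 16 superimposed pairs (L1[i][j], L2[i][j]), row by row (rows and columns indexed from 0):
row 0: (0,1) (2,3) (3,2) (1,0)
row 1: (1,3) (3,1) (2,0) (0,2)
row 2: (2,0) (0,2) (1,3) (3,1)
row 3: (3,2) (1,0) (0,1) (2,3)
Orthogonality requires all 16 pairs distinct.
But the pair (2,0) repeats: cell (1,2) has L1 = 2, L2 = 0, and cell (2,0) has L1 = 2, L2 = 0.
A repeated pair means some other pair never occurs (only 8 distinct pairs out of 16), so the squares are not orthogonal.
Conclusion: NO.

NO


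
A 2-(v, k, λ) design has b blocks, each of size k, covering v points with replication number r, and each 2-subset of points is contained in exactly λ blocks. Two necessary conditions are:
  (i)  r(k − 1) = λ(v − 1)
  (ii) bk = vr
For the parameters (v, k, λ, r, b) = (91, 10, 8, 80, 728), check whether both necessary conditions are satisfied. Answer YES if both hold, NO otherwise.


Condition (i): r(k − 1) = 80·9 = 720; λ(v − 1) = 8·90 = 720. Match? YES.
Condition (ii): bk = 728·10 = 7280; vr = 91·80 = 7280. Match? YES.
Both conditions hold? YES.

YES


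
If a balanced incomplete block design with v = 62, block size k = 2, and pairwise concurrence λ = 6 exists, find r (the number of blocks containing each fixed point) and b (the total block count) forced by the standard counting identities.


Any 2-(v, k, λ) BIBD satisfies two necessary conditions:
  (i)  Each point sits in r blocks, and counting incidences through any fixed point gives r(k − 1) = λ(v − 1), so r = λ(v − 1)/(k − 1).
  (ii) Total incidences bk = vr, so b = vr/k.
Step 1: r = λ(v − 1)/(k − 1) = 6·(62 − 1)/(2 − 1) = 6·61/1 = 366/1 = 366.
Step 2: b = vr/k = 62·366/2 = 22692/2 = 11346.
Check integrality: r = 366 ∈ Z ✓, b = 11346 ∈ Z ✓.
(These identities are necessary conditions: they determine r and b for any design with these parameters, but do not by themselves prove that one exists.)

r = 366, b = 11346.


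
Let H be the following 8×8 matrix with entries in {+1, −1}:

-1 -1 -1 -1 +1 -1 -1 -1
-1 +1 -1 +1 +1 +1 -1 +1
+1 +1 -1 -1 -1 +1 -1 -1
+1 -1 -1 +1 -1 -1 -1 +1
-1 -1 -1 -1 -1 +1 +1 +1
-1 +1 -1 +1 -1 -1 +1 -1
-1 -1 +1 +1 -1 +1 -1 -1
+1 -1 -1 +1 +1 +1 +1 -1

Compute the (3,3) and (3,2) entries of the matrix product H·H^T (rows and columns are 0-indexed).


Row 2 of H: [1, 1, -1, -1, -1, 1, -1, -1].
Row 3 of H: [1, -1, -1, 1, -1, -1, -1, 1].
(H·H^T)[3][3] = Σ_j H[3][j]·H[3][j] = (1)² + (-1)² + (-1)² + (1)² + (-1)² + (-1)² + (-1)² + (1)² = 1 + 1 + 1 + 1 + 1 + 1 + 1 + 1 = 8.
(H·H^T)[3][2] = Σ_j H[3][j]·H[2][j] = (1)·(1) + (-1)·(1) + (-1)·(-1) + (1)·(-1) + (-1)·(-1) + (-1)·(1) + (-1)·(-1) + (1)·(-1) = 1 + -1 + 1 + -1 + 1 + -1 + 1 + -1 = 0.
So rows 3 and 2 are orthogonal; the diagonal entry equals n = 8.

(3,3) entry = 8; (3,2) entry = 0.


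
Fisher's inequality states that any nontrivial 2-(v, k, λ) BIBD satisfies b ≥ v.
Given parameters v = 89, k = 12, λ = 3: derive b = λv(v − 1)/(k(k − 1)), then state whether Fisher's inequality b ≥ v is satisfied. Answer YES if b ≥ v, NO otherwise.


r = λ(v − 1)/(k − 1) = 3·88/11 = 24.
b = vr/k = 89·24/12 = 178.
Fisher's inequality: b ≥ v ⇔ 178 ≥ 89? YES.

YES


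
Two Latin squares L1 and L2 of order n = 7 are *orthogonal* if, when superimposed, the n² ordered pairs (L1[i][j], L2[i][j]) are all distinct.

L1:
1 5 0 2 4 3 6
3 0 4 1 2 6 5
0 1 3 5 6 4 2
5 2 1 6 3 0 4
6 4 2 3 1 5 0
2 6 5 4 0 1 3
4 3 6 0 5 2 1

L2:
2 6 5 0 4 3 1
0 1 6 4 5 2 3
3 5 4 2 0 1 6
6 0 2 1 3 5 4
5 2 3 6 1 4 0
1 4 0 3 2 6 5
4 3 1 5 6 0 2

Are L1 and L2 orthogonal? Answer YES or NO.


Form the n² = 49 superimposed pairs (L1[i][j], L2[i][j]), row by row (rows and columns indexed from 0):
row 0: (1,2) (5,6) (0,5) (2,0) (4,4) (3,3) (6,1)
row 1: (3,0) (0,1) (4,6) (1,4) (2,5) (6,2) (5,3)
row 2: (0,3) (1,5) (3,4) (5,2) (6,0) (4,1) (2,6)
row 3: (5,6) (2,0) (1,2) (6,1) (3,3) (0,5) (4,4)
row 4: (6,5) (4,2) (2,3) (3,6) (1,1) (5,4) (0,0)
row 5: (2,1) (6,4) (5,0) (4,3) (0,2) (1,6) (3,5)
row 6: (4,4) (3,3) (6,1) (0,5) (5,6) (2,0) (1,2)
Orthogonality requires all 49 pairs distinct.
But the pair (5,6) repeats: cell (0,1) has L1 = 5, L2 = 6, and cell (3,0) has L1 = 5, L2 = 6.
A repeated pair means some other pair never occurs (only 35 distinct pairs out of 49), so the squares are not orthogonal.
Conclusion: NO.

NO


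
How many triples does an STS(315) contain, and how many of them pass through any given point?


An STS(v) is a 2-(v, 3, 1) BIBD: block size k = 3, λ = 1.
Replication: r(k − 1) = λ(v − 1) ⇒ r·2 = 315 − 1 = 314 ⇒ r = 157.
Block count: b = v(v − 1)/6 = 315·314/6 = 98910/6 = 16485.
(Check via bk = vr: 16485·3 = 49455 = 315·157 = 49455 ✓.)

r = 157, b = 16485.


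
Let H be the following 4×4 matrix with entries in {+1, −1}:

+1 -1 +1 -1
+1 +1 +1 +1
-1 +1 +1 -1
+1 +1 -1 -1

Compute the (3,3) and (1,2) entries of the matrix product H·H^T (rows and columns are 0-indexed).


Row 1 of H: [1, 1, 1, 1].
Row 2 of H: [-1, 1, 1, -1].
Row 3 of H: [1, 1, -1, -1].
(H·H^T)[3][3] = Σ_j H[3][j]·H[3][j] = (1)² + (1)² + (-1)² + (-1)² = 1 + 1 + 1 + 1 = 4.
(H·H^T)[1][2] = Σ_j H[1][j]·H[2][j] = (1)·(-1) + (1)·(1) + (1)·(1) + (1)·(-1) = -1 + 1 + 1 + -1 = 0.
So rows 1 and 2 are orthogonal; the diagonal entry equals n = 4.

(3,3) entry = 4; (1,2) entry = 0.


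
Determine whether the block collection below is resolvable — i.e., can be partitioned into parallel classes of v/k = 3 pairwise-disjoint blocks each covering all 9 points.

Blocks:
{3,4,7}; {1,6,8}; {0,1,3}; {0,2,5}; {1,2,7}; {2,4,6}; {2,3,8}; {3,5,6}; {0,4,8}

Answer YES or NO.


v = 9, block size k = 3, number of blocks = 9.
For resolvability, blocks must partition into parallel classes of size v/k = 3.
Total blocks must therefore be a multiple of 3: 9 = 3·3 + 0 ⇒ divisible ✓.
Consider block {0,1,3}. The only other block(s) in the collection disjoint from it are {2,4,6} — just 1 block(s). Any parallel class containing {0,1,3} would need 2 other blocks each disjoint from it, so no parallel class of size 3 can contain {0,1,3}.
Since every block must belong to some parallel class in a resolution, the collection cannot be partitioned into parallel classes.
Resolvable? NO.

NO


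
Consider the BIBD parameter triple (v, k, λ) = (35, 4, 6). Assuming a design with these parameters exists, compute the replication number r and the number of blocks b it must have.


Any 2-(v, k, λ) BIBD satisfies two necessary conditions:
  (i)  Each point sits in r blocks, and counting incidences through any fixed point gives r(k − 1) = λ(v − 1), so r = λ(v − 1)/(k − 1).
  (ii) Total incidences bk = vr, so b = vr/k.
Step 1: r = λ(v − 1)/(k − 1) = 6·(35 − 1)/(4 − 1) = 6·34/3 = 204/3 = 68.
Step 2: b = vr/k = 35·68/4 = 2380/4 = 595.
Check integrality: r = 68 ∈ Z ✓, b = 595 ∈ Z ✓.
(These identities are necessary conditions: they determine r and b for any design with these parameters, but do not by themselves prove that one exists.)

r = 68, b = 595.


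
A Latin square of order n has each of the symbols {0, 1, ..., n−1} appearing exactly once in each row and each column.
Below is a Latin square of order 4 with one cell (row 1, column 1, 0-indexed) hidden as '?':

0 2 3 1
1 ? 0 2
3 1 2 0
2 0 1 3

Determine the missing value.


Row 1 contains symbols [0, 1, 2] — missing [3].
Column 1 contains symbols [0, 1, 2] — missing [3].
The missing symbol must appear in both missing sets; intersection = [3].
Therefore the hidden value is 3.

Missing value = 3.


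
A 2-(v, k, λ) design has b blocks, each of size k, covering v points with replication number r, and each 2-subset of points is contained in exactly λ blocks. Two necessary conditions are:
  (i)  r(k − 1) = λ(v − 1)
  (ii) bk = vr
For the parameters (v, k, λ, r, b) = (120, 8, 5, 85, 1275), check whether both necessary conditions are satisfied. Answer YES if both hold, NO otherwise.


Condition (i): r(k − 1) = 85·7 = 595; λ(v − 1) = 5·119 = 595. Match? YES.
Condition (ii): bk = 1275·8 = 10200; vr = 120·85 = 10200. Match? YES.
Both conditions hold? YES.

YES


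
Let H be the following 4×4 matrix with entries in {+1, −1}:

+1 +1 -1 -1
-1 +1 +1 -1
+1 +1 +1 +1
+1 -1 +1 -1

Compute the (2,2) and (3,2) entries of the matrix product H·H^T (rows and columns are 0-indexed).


Row 2 of H: [1, 1, 1, 1].
Row 3 of H: [1, -1, 1, -1].
(H·H^T)[2][2] = Σ_j H[2][j]·H[2][j] = (1)² + (1)² + (1)² + (1)² = 1 + 1 + 1 + 1 = 4.
(H·H^T)[3][2] = Σ_j H[3][j]·H[2][j] = (1)·(1) + (-1)·(1) + (1)·(1) + (-1)·(1) = 1 + -1 + 1 + -1 = 0.
So rows 3 and 2 are orthogonal; the diagonal entry equals n = 4.

(2,2) entry = 4; (3,2) entry = 0.


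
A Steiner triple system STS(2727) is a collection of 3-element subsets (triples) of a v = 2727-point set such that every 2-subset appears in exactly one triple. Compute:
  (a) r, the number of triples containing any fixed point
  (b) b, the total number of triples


An STS(v) is a 2-(v, 3, 1) BIBD: block size k = 3, λ = 1.
Replication: r(k − 1) = λ(v − 1) ⇒ r·2 = 2727 − 1 = 2726 ⇒ r = 1363.
Block count: bk = vr ⇒ b·3 = 2727·1363 = 3716901 ⇒ b = 1238967.

r = 1363, b = 1238967.


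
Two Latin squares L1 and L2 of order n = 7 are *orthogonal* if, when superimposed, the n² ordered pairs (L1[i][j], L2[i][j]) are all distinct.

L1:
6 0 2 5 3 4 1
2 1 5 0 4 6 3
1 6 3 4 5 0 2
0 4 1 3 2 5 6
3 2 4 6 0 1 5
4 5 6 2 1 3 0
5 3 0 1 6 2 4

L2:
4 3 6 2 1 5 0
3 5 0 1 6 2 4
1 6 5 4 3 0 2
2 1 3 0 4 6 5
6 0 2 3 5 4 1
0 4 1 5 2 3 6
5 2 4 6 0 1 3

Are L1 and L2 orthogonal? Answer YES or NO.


Form the n² = 49 superimposed pairs (L1[i][j], L2[i][j]), row by row (rows and columns indexed from 0):
row 0: (6,4) (0,3) (2,6) (5,2) (3,1) (4,5) (1,0)
row 1: (2,3) (1,5) (5,0) (0,1) (4,6) (6,2) (3,4)
row 2: (1,1) (6,6) (3,5) (4,4) (5,3) (0,0) (2,2)
row 3: (0,2) (4,1) (1,3) (3,0) (2,4) (5,6) (6,5)
row 4: (3,6) (2,0) (4,2) (6,3) (0,5) (1,4) (5,1)
row 5: (4,0) (5,4) (6,1) (2,5) (1,2) (3,3) (0,6)
row 6: (5,5) (3,2) (0,4) (1,6) (6,0) (2,1) (4,3)
Orthogonality requires all 49 pairs distinct.
Check by first coordinate: for each symbol s of L1, list the L2 entries in the n cells where L1 = s; they must all differ.
  L1 = 0: L2 entries (in reading order) 3, 1, 0, 2, 5, 6, 4 — all 7 distinct ✓
  L1 = 1: L2 entries (in reading order) 0, 5, 1, 3, 4, 2, 6 — all 7 distinct ✓
  L1 = 2: L2 entries (in reading order) 6, 3, 2, 4, 0, 5, 1 — all 7 distinct ✓
  L1 = 3: L2 entries (in reading order) 1, 4, 5, 0, 6, 3, 2 — all 7 distinct ✓
  L1 = 4: L2 entries (in reading order) 5, 6, 4, 1, 2, 0, 3 — all 7 distinct ✓
  L1 = 5: L2 entries (in reading order) 2, 0, 3, 6, 1, 4, 5 — all 7 distinct ✓
  L1 = 6: L2 entries (in reading order) 4, 2, 6, 5, 3, 1, 0 — all 7 distinct ✓
Every symbol of L1 meets every symbol of L2 exactly once, so all 49 pairs are distinct (49 of 49).
Conclusion: YES.

YES


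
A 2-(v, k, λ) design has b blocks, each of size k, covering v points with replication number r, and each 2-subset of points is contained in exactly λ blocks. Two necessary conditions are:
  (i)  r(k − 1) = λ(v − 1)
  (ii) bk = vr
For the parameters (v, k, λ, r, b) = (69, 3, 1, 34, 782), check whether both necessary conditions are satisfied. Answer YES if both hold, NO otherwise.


Condition (i): r(k − 1) = 34·2 = 68; λ(v − 1) = 1·68 = 68. Match? YES.
Condition (ii): bk = 782·3 = 2346; vr = 69·34 = 2346. Match? YES.
Both conditions hold? YES.

YES


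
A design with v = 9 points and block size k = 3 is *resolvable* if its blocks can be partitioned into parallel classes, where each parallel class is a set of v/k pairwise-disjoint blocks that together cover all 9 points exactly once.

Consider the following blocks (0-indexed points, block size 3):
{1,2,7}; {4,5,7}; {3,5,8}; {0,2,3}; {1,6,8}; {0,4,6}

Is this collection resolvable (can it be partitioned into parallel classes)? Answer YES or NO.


v = 9, block size k = 3, number of blocks = 6.
For resolvability, blocks must partition into parallel classes of size v/k = 3.
Total blocks must therefore be a multiple of 3: 6 = 3·2 + 0 ⇒ divisible ✓.
Greedy packing gives 2 candidate class(es). Each should be a full parallel class (size 3, covers all 9 points).
  Class 1 (3 blocks): {1,2,7}; {3,5,8}; {0,4,6}. Points covered: [0, 1, 2, 3, 4, 5, 6, 7, 8].
  Class 2 (3 blocks): {4,5,7}; {0,2,3}; {1,6,8}. Points covered: [0, 1, 2, 3, 4, 5, 6, 7, 8].
All classes full (size 3)? YES. All classes cover every point? YES.
Resolvable? YES.

YES


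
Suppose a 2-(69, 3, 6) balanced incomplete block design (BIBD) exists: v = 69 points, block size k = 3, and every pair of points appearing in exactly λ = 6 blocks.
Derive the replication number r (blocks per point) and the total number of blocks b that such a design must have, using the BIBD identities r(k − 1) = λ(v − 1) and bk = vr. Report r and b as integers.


Any 2-(v, k, λ) BIBD satisfies two necessary conditions:
  (i)  Each point sits in r blocks, and counting incidences through any fixed point gives r(k − 1) = λ(v − 1), so r = λ(v − 1)/(k − 1).
  (ii) Total incidences bk = vr, so b = vr/k.
Step 1: r = λ(v − 1)/(k − 1) = 6·(69 − 1)/(3 − 1) = 6·68/2 = 408/2 = 204.
Step 2: b = vr/k = 69·204/3 = 14076/3 = 4692.
Check integrality: r = 204 ∈ Z ✓, b = 4692 ∈ Z ✓.
(These identities are necessary conditions: they determine r and b for any design with these parameters, but do not by themselves prove that one exists.)

r = 204, b = 4692.


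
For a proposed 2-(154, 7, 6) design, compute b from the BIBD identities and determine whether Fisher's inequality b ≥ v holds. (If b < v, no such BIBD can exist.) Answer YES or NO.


r = λ(v − 1)/(k − 1) = 6·153/6 = 153.
b = vr/k = 154·153/7 = 3366.
Fisher's inequality: b ≥ v ⇔ 3366 ≥ 154? YES.

YES


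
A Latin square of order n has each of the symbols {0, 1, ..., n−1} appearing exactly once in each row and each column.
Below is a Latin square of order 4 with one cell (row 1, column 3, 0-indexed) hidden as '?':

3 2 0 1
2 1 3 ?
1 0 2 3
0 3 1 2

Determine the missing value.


Row 1 contains symbols [1, 2, 3] — missing [0].
Column 3 contains symbols [1, 2, 3] — missing [0].
The missing symbol must appear in both missing sets; intersection = [0].
Therefore the hidden value is 0.

Missing value = 0.


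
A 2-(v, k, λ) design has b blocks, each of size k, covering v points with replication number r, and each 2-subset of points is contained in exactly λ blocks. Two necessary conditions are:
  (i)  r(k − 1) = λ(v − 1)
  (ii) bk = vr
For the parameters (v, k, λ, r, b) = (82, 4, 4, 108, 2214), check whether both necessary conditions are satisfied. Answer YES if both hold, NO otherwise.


Condition (i): r(k − 1) = 108·3 = 324; λ(v − 1) = 4·81 = 324. Match? YES.
Condition (ii): bk = 2214·4 = 8856; vr = 82·108 = 8856. Match? YES.
Both conditions hold? YES.

YES


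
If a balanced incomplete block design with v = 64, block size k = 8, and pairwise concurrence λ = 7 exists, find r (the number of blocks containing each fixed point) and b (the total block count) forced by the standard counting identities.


Any 2-(v, k, λ) BIBD satisfies two necessary conditions:
  (i)  Each point sits in r blocks, and counting incidences through any fixed point gives r(k − 1) = λ(v − 1), so r = λ(v − 1)/(k − 1).
  (ii) Total incidences bk = vr, so b = vr/k.
Step 1: r = λ(v − 1)/(k − 1) = 7·(64 − 1)/(8 − 1) = 7·63/7 = 441/7 = 63.
Step 2: b = vr/k = 64·63/8 = 4032/8 = 504.
Check integrality: r = 63 ∈ Z ✓, b = 504 ∈ Z ✓.
(These identities are necessary conditions: they determine r and b for any design with these parameters, but do not by themselves prove that one exists.)

r = 63, b = 504.


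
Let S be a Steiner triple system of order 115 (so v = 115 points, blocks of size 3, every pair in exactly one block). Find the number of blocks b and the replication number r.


An STS(v) is a 2-(v, 3, 1) BIBD: block size k = 3, λ = 1.
Replication: r(k − 1) = λ(v − 1) ⇒ r·2 = 115 − 1 = 114 ⇒ r = 57.
Block count: bk = vr ⇒ b·3 = 115·57 = 6555 ⇒ b = 2185.

r = 57, b = 2185.


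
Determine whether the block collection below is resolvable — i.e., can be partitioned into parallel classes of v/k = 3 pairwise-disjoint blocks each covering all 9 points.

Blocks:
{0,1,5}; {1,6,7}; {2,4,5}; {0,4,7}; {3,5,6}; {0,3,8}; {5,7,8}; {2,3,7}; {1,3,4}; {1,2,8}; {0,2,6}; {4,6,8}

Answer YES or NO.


v = 9, block size k = 3, number of blocks = 12.
For resolvability, blocks must partition into parallel classes of size v/k = 3.
Total blocks must therefore be a multiple of 3: 12 = 3·4 + 0 ⇒ divisible ✓.
Greedy packing gives 4 candidate class(es). Each should be a full parallel class (size 3, covers all 9 points).
  Class 1 (3 blocks): {0,1,5}; {2,3,7}; {4,6,8}. Points covered: [0, 1, 2, 3, 4, 5, 6, 7, 8].
  Class 2 (3 blocks): {1,6,7}; {2,4,5}; {0,3,8}. Points covered: [0, 1, 2, 3, 4, 5, 6, 7, 8].
  Class 3 (3 blocks): {0,4,7}; {3,5,6}; {1,2,8}. Points covered: [0, 1, 2, 3, 4, 5, 6, 7, 8].
  Class 4 (3 blocks): {5,7,8}; {1,3,4}; {0,2,6}. Points covered: [0, 1, 2, 3, 4, 5, 6, 7, 8].
All classes full (size 3)? YES. All classes cover every point? YES.
Resolvable? YES.

YES


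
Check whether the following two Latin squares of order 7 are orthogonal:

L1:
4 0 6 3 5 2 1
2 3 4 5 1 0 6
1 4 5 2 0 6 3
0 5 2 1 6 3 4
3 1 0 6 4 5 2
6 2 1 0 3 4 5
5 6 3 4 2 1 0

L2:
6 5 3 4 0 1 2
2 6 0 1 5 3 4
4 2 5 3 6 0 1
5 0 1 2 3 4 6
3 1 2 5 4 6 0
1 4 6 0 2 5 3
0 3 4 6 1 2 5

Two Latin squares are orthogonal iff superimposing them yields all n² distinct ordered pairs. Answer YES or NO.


Form the n² = 49 superimposed pairs (L1[i][j], L2[i][j]), row by row (rows and columns indexed from 0):
row 0: (4,6) (0,5) (6,3) (3,4) (5,0) (2,1) (1,2)
row 1: (2,2) (3,6) (4,0) (5,1) (1,5) (0,3) (6,4)
row 2: (1,4) (4,2) (5,5) (2,3) (0,6) (6,0) (3,1)
row 3: (0,5) (5,0) (2,1) (1,2) (6,3) (3,4) (4,6)
row 4: (3,3) (1,1) (0,2) (6,5) (4,4) (5,6) (2,0)
row 5: (6,1) (2,4) (1,6) (0,0) (3,2) (4,5) (5,3)
row 6: (5,0) (6,3) (3,4) (4,6) (2,1) (1,2) (0,5)
Orthogonality requires all 49 pairs distinct.
But the pair (0,5) repeats: cell (0,1) has L1 = 0, L2 = 5, and cell (3,0) has L1 = 0, L2 = 5.
A repeated pair means some other pair never occurs (only 35 distinct pairs out of 49), so the squares are not orthogonal.
Conclusion: NO.

NO


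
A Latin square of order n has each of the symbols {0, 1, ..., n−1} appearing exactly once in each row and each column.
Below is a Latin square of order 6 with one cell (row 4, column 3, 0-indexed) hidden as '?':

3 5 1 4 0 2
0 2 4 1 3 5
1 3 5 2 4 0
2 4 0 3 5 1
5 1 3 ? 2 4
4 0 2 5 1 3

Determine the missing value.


Row 4 contains symbols [1, 2, 3, 4, 5] — missing [0].
Column 3 contains symbols [1, 2, 3, 4, 5] — missing [0].
The missing symbol must appear in both missing sets; intersection = [0].
Therefore the hidden value is 0.

Missing value = 0.


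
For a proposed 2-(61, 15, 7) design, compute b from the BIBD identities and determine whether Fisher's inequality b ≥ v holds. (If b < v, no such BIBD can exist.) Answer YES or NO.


b = λv(v − 1)/(k(k − 1)) = 7·61·60/(15·14) = 25620/210 = 122.
Compare with v = 61: b ≥ v, so Fisher's inequality holds.

YES


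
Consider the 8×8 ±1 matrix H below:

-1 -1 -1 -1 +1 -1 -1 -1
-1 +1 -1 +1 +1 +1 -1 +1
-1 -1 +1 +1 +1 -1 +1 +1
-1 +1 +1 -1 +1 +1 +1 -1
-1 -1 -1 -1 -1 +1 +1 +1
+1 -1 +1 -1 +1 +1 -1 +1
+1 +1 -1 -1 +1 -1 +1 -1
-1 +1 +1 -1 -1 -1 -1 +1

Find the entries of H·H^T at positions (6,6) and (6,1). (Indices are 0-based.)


Row 1 of H: [-1, 1, -1, 1, 1, 1, -1, 1].
Row 6 of H: [1, 1, -1, -1, 1, -1, 1, -1].
(H·H^T)[6][6] = Σ_j H[6][j]·H[6][j] = (1)² + (1)² + (-1)² + (-1)² + (1)² + (-1)² + (1)² + (-1)² = 1 + 1 + 1 + 1 + 1 + 1 + 1 + 1 = 8.
(H·H^T)[6][1] = Σ_j H[6][j]·H[1][j] = (1)·(-1) + (1)·(1) + (-1)·(-1) + (-1)·(1) + (1)·(1) + (-1)·(1) + (1)·(-1) + (-1)·(1) = -1 + 1 + 1 + -1 + 1 + -1 + -1 + -1 = -2.
Rows 6 and 1 are not orthogonal (dot product = -2 ≠ 0), so H is not a Hadamard matrix.

(6,6) entry = 8; (6,1) entry = -2.


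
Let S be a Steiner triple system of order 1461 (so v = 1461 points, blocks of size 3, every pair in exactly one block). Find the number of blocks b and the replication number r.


An STS(v) is a 2-(v, 3, 1) BIBD: block size k = 3, λ = 1.
Replication: r(k − 1) = λ(v − 1) ⇒ r·2 = 1461 − 1 = 1460 ⇒ r = 730.
Block count: b = v(v − 1)/6 = 1461·1460/6 = 2133060/6 = 355510.
(Check via bk = vr: 355510·3 = 1066530 = 1461·730 = 1066530 ✓.)

r = 730, b = 355510.


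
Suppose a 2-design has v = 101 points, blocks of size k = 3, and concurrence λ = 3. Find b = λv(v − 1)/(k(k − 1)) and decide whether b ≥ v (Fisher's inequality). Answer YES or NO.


r = λ(v − 1)/(k − 1) = 3·100/2 = 150.
b = vr/k = 101·150/3 = 5050.
Fisher's inequality: b ≥ v ⇔ 5050 ≥ 101? YES.

YES


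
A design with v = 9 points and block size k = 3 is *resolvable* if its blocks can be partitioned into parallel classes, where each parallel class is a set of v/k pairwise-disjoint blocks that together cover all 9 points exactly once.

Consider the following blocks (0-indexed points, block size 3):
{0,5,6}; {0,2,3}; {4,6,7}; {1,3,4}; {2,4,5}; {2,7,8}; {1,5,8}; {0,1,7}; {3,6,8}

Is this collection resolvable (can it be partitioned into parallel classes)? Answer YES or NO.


v = 9, block size k = 3, number of blocks = 9.
For resolvability, blocks must partition into parallel classes of size v/k = 3.
Total blocks must therefore be a multiple of 3: 9 = 3·3 + 0 ⇒ divisible ✓.
Greedy packing gives 3 candidate class(es). Each should be a full parallel class (size 3, covers all 9 points).
  Class 1 (3 blocks): {0,5,6}; {1,3,4}; {2,7,8}. Points covered: [0, 1, 2, 3, 4, 5, 6, 7, 8].
  Class 2 (3 blocks): {0,2,3}; {4,6,7}; {1,5,8}. Points covered: [0, 1, 2, 3, 4, 5, 6, 7, 8].
  Class 3 (3 blocks): {2,4,5}; {0,1,7}; {3,6,8}. Points covered: [0, 1, 2, 3, 4, 5, 6, 7, 8].
All classes full (size 3)? YES. All classes cover every point? YES.
Resolvable? YES.

YES


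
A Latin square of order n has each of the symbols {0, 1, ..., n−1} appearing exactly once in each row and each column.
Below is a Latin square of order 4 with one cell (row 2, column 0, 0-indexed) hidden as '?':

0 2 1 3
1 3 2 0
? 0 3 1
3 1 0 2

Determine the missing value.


Row 2 contains symbols [0, 1, 3] — missing [2].
Column 0 contains symbols [0, 1, 3] — missing [2].
The missing symbol must appear in both missing sets; intersection = [2].
Therefore the hidden value is 2.

Missing value = 2.


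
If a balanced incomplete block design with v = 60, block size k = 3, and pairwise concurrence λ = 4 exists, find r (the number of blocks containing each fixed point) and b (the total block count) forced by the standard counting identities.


Any 2-(v, k, λ) BIBD satisfies two necessary conditions:
  (i)  Each point sits in r blocks, and counting incidences through any fixed point gives r(k − 1) = λ(v − 1), so r = λ(v − 1)/(k − 1).
  (ii) Total incidences bk = vr, so b = vr/k.
Step 1: r = λ(v − 1)/(k − 1) = 4·(60 − 1)/(3 − 1) = 4·59/2 = 236/2 = 118.
Step 2: b = vr/k = 60·118/3 = 7080/3 = 2360.
Check integrality: r = 118 ∈ Z ✓, b = 2360 ∈ Z ✓.
(These identities are necessary conditions: they determine r and b for any design with these parameters, but do not by themselves prove that one exists.)

r = 118, b = 2360.


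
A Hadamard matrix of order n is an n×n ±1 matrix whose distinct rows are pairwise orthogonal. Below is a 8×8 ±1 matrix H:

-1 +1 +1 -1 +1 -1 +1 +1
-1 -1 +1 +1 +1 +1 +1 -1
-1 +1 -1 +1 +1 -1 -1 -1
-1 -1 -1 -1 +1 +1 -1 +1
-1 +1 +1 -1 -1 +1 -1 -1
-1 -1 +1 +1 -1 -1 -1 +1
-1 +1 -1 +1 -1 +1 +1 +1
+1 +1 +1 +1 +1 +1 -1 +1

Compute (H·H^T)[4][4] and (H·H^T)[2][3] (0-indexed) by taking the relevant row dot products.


Row 2 of H: [-1, 1, -1, 1, 1, -1, -1, -1].
Row 3 of H: [-1, -1, -1, -1, 1, 1, -1, 1].
Row 4 of H: [-1, 1, 1, -1, -1, 1, -1, -1].
(H·H^T)[4][4] = Σ_j H[4][j]·H[4][j] = (-1)² + (1)² + (1)² + (-1)² + (-1)² + (1)² + (-1)² + (-1)² = 1 + 1 + 1 + 1 + 1 + 1 + 1 + 1 = 8.
(H·H^T)[2][3] = Σ_j H[2][j]·H[3][j] = (-1)·(-1) + (1)·(-1) + (-1)·(-1) + (1)·(-1) + (1)·(1) + (-1)·(1) + (-1)·(-1) + (-1)·(1) = 1 + -1 + 1 + -1 + 1 + -1 + 1 + -1 = 0.
So rows 2 and 3 are orthogonal; the diagonal entry equals n = 8.

(4,4) entry = 8; (2,3) entry = 0.


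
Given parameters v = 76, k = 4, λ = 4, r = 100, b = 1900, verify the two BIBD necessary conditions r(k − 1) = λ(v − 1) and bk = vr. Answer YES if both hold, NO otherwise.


Condition (i): r(k − 1) = 100·3 = 300; λ(v − 1) = 4·75 = 300. Match? YES.
Condition (ii): bk = 1900·4 = 7600; vr = 76·100 = 7600. Match? YES.
Both conditions hold? YES.

YES


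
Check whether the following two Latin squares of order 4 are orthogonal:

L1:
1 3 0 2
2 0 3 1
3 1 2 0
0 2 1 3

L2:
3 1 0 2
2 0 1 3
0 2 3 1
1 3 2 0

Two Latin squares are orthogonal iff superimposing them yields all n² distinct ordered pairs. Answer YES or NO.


Form the n² = 16 superimposed pairs (L1[i][j], L2[i][j]), row by row (rows and columns indexed from 0):
row 0: (1,3) (3,1) (0,0) (2,2)
row 1: (2,2) (0,0) (3,1) (1,3)
row 2: (3,0) (1,2) (2,3) (0,1)
row 3: (0,1) (2,3) (1,2) (3,0)
Orthogonality requires all 16 pairs distinct.
But the pair (2,2) repeats: cell (0,3) has L1 = 2, L2 = 2, and cell (1,0) has L1 = 2, L2 = 2.
A repeated pair means some other pair never occurs (only 8 distinct pairs out of 16), so the squares are not orthogonal.
Conclusion: NO.

NO


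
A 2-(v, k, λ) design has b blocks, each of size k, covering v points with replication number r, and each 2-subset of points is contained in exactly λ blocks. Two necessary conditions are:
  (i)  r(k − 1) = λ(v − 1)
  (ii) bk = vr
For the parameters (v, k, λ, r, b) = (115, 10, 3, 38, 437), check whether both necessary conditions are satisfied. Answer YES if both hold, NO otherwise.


Condition (i): r(k − 1) = 38·9 = 342; λ(v − 1) = 3·114 = 342. Match? YES.
Condition (ii): bk = 437·10 = 4370; vr = 115·38 = 4370. Match? YES.
Both conditions hold? YES.

YES


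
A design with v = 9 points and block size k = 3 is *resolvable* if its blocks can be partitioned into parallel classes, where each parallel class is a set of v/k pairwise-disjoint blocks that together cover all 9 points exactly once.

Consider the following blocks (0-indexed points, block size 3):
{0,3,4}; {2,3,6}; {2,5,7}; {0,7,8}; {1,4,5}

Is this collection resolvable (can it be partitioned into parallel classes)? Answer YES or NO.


v = 9, block size k = 3, number of blocks = 5.
For resolvability, blocks must partition into parallel classes of size v/k = 3.
Total blocks must therefore be a multiple of 3: 5 = 3·1 + 2 ⇒ not divisible ✗.
Resolvable? NO.

NO


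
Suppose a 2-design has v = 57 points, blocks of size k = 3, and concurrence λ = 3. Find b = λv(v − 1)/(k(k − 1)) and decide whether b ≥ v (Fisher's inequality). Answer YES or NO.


b = λv(v − 1)/(k(k − 1)) = 3·57·56/(3·2) = 9576/6 = 1596.
Compare with v = 57: b ≥ v, so Fisher's inequality holds.

YES


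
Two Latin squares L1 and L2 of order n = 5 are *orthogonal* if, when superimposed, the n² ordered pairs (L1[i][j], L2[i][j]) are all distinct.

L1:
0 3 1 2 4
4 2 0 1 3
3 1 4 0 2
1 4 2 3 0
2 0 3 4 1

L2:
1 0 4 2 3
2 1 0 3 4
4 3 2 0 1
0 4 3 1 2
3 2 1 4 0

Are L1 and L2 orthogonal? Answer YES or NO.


Form the n² = 25 superimposed pairs (L1[i][j], L2[i][j]), row by row (rows and columns indexed from 0):
row 0: (0,1) (3,0) (1,4) (2,2) (4,3)
row 1: (4,2) (2,1) (0,0) (1,3) (3,4)
row 2: (3,4) (1,3) (4,2) (0,0) (2,1)
row 3: (1,0) (4,4) (2,3) (3,1) (0,2)
row 4: (2,3) (0,2) (3,1) (4,4) (1,0)
Orthogonality requires all 25 pairs distinct.
But the pair (3,4) repeats: cell (1,4) has L1 = 3, L2 = 4, and cell (2,0) has L1 = 3, L2 = 4.
A repeated pair means some other pair never occurs (only 15 distinct pairs out of 25), so the squares are not orthogonal.
Conclusion: NO.

NO


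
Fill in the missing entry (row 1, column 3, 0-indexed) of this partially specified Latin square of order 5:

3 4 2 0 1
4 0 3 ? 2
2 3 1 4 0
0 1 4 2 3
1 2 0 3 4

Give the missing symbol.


Row 1 contains symbols [0, 2, 3, 4] — missing [1].
Column 3 contains symbols [0, 2, 3, 4] — missing [1].
The missing symbol must appear in both missing sets; intersection = [1].
Therefore the hidden value is 1.

Missing value = 1.


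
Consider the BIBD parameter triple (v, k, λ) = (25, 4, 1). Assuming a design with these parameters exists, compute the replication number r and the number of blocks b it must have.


Any 2-(v, k, λ) BIBD satisfies two necessary conditions:
  (i)  Each point sits in r blocks, and counting incidences through any fixed point gives r(k − 1) = λ(v − 1), so r = λ(v − 1)/(k − 1).
  (ii) Total incidences bk = vr, so b = vr/k.
Step 1: r = λ(v − 1)/(k − 1) = 1·(25 − 1)/(4 − 1) = 1·24/3 = 24/3 = 8.
Step 2: b = vr/k = 25·8/4 = 200/4 = 50.
Check integrality: r = 8 ∈ Z ✓, b = 50 ∈ Z ✓.
(These identities are necessary conditions: they determine r and b for any design with these parameters, but do not by themselves prove that one exists.)

r = 8, b = 50.


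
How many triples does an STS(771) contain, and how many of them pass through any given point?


An STS(v) is a 2-(v, 3, 1) BIBD: block size k = 3, λ = 1.
Replication: r(k − 1) = λ(v − 1) ⇒ r·2 = 771 − 1 = 770 ⇒ r = 385.
Block count: b = v(v − 1)/6 = 771·770/6 = 593670/6 = 98945.

r = 385, b = 98945.


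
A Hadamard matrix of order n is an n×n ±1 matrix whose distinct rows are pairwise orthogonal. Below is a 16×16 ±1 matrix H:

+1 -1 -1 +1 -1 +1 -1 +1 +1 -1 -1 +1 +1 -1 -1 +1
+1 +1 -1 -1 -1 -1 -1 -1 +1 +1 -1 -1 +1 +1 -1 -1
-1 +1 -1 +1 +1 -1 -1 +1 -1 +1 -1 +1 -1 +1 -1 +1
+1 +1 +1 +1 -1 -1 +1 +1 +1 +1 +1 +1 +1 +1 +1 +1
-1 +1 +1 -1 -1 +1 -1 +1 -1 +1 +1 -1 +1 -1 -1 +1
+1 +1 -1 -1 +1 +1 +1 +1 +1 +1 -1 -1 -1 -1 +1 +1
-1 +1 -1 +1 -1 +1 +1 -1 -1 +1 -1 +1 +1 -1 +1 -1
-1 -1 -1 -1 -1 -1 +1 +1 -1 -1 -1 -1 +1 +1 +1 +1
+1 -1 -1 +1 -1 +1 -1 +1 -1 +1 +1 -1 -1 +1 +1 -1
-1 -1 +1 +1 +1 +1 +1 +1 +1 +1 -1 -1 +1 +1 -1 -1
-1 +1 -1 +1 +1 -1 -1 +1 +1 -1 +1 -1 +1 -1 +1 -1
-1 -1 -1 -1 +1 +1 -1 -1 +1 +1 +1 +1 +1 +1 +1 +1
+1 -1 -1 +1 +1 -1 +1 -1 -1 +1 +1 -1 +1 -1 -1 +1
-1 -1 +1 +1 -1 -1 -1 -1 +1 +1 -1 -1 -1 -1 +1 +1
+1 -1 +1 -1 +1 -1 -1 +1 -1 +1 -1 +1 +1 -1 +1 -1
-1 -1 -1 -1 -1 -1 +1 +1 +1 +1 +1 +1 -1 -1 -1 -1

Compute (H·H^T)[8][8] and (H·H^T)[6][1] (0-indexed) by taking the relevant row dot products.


Row 1 of H: [1, 1, -1, -1, -1, -1, -1, -1, 1, 1, -1, -1, 1, 1, -1, -1].
Row 6 of H: [-1, 1, -1, 1, -1, 1, 1, -1, -1, 1, -1, 1, 1, -1, 1, -1].
Row 8 of H: [1, -1, -1, 1, -1, 1, -1, 1, -1, 1, 1, -1, -1, 1, 1, -1].
(H·H^T)[8][8] = Σ_j H[8][j]·H[8][j] = (1)² + (-1)² + (-1)² + (1)² + (-1)² + (1)² + (-1)² + (1)² + (-1)² + (1)² + (1)² + (-1)² + (-1)² + (1)² + (1)² + (-1)² = 1 + 1 + 1 + 1 + 1 + 1 + 1 + 1 + 1 + 1 + 1 + 1 + 1 + 1 + 1 + 1 = 16.
(H·H^T)[6][1] = Σ_j H[6][j]·H[1][j] = (-1)·(1) + (1)·(1) + (-1)·(-1) + (1)·(-1) + (-1)·(-1) + (1)·(-1) + (1)·(-1) + (-1)·(-1) + (-1)·(1) + (1)·(1) + (-1)·(-1) + (1)·(-1) + (1)·(1) + (-1)·(1) + (1)·(-1) + (-1)·(-1) = -1 + 1 + 1 + -1 + 1 + -1 + -1 + 1 + -1 + 1 + 1 + -1 + 1 + -1 + -1 + 1 = 0.
So rows 6 and 1 are orthogonal; the diagonal entry equals n = 16.

(8,8) entry = 16; (6,1) entry = 0.


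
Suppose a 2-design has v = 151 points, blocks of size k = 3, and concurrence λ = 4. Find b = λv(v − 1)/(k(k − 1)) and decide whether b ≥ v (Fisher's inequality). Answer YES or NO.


b = λv(v − 1)/(k(k − 1)) = 4·151·150/(3·2) = 90600/6 = 15100.
Compare with v = 151: b ≥ v, so Fisher's inequality holds.

YES


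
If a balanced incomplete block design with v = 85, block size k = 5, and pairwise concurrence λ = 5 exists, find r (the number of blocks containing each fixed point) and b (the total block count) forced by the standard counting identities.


Any 2-(v, k, λ) BIBD satisfies two necessary conditions:
  (i)  Each point sits in r blocks, and counting incidences through any fixed point gives r(k − 1) = λ(v − 1), so r = λ(v − 1)/(k − 1).
  (ii) Total incidences bk = vr, so b = vr/k.
Step 1: r = λ(v − 1)/(k − 1) = 5·(85 − 1)/(5 − 1) = 5·84/4 = 420/4 = 105.
Step 2: b = vr/k = 85·105/5 = 8925/5 = 1785.
Check integrality: r = 105 ∈ Z ✓, b = 1785 ∈ Z ✓.
(These identities are necessary conditions: they determine r and b for any design with these parameters, but do not by themselves prove that one exists.)

r = 105, b = 1785.


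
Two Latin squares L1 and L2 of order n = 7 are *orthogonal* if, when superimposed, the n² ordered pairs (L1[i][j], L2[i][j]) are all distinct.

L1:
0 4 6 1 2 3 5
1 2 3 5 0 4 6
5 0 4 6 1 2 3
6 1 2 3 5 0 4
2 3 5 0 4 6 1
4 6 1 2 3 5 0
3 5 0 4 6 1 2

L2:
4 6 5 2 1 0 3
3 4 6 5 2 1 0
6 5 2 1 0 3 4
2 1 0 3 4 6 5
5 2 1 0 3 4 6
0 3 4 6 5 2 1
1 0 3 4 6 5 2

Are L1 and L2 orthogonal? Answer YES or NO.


Form the n² = 49 superimposed pairs (L1[i][j], L2[i][j]), row by row (rows and columns indexed from 0):
row 0: (0,4) (4,6) (6,5) (1,2) (2,1) (3,0) (5,3)
row 1: (1,3) (2,4) (3,6) (5,5) (0,2) (4,1) (6,0)
row 2: (5,6) (0,5) (4,2) (6,1) (1,0) (2,3) (3,4)
row 3: (6,2) (1,1) (2,0) (3,3) (5,4) (0,6) (4,5)
row 4: (2,5) (3,2) (5,1) (0,0) (4,3) (6,4) (1,6)
row 5: (4,0) (6,3) (1,4) (2,6) (3,5) (5,2) (0,1)
row 6: (3,1) (5,0) (0,3) (4,4) (6,6) (1,5) (2,2)
Orthogonality requires all 49 pairs distinct.
Check by first coordinate: for each symbol s of L1, list the L2 entries in the n cells where L1 = s; they must all differ.
  L1 = 0: L2 entries (in reading order) 4, 2, 5, 6, 0, 1, 3 — all 7 distinct ✓
  L1 = 1: L2 entries (in reading order) 2, 3, 0, 1, 6, 4, 5 — all 7 distinct ✓
  L1 = 2: L2 entries (in reading order) 1, 4, 3, 0, 5, 6, 2 — all 7 distinct ✓
  L1 = 3: L2 entries (in reading order) 0, 6, 4, 3, 2, 5, 1 — all 7 distinct ✓
  L1 = 4: L2 entries (in reading order) 6, 1, 2, 5, 3, 0, 4 — all 7 distinct ✓
  L1 = 5: L2 entries (in reading order) 3, 5, 6, 4, 1, 2, 0 — all 7 distinct ✓
  L1 = 6: L2 entries (in reading order) 5, 0, 1, 2, 4, 3, 6 — all 7 distinct ✓
Every symbol of L1 meets every symbol of L2 exactly once, so all 49 pairs are distinct (49 of 49).
Conclusion: YES.

YES


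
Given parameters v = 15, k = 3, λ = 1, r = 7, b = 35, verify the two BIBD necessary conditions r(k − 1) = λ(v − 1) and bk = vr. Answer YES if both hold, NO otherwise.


Condition (i): r(k − 1) = 7·2 = 14; λ(v − 1) = 1·14 = 14. Match? YES.
Condition (ii): bk = 35·3 = 105; vr = 15·7 = 105. Match? YES.
Both conditions hold? YES.

YES


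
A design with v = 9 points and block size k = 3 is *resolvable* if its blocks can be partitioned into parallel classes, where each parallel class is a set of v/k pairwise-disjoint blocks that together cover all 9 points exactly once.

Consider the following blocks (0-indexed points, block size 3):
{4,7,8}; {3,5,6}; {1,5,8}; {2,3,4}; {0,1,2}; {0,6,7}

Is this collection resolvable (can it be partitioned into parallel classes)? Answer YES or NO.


v = 9, block size k = 3, number of blocks = 6.
For resolvability, blocks must partition into parallel classes of size v/k = 3.
Total blocks must therefore be a multiple of 3: 6 = 3·2 + 0 ⇒ divisible ✓.
Greedy packing gives 2 candidate class(es). Each should be a full parallel class (size 3, covers all 9 points).
  Class 1 (3 blocks): {4,7,8}; {3,5,6}; {0,1,2}. Points covered: [0, 1, 2, 3, 4, 5, 6, 7, 8].
  Class 2 (3 blocks): {1,5,8}; {2,3,4}; {0,6,7}. Points covered: [0, 1, 2, 3, 4, 5, 6, 7, 8].
All classes full (size 3)? YES. All classes cover every point? YES.
Resolvable? YES.

YES


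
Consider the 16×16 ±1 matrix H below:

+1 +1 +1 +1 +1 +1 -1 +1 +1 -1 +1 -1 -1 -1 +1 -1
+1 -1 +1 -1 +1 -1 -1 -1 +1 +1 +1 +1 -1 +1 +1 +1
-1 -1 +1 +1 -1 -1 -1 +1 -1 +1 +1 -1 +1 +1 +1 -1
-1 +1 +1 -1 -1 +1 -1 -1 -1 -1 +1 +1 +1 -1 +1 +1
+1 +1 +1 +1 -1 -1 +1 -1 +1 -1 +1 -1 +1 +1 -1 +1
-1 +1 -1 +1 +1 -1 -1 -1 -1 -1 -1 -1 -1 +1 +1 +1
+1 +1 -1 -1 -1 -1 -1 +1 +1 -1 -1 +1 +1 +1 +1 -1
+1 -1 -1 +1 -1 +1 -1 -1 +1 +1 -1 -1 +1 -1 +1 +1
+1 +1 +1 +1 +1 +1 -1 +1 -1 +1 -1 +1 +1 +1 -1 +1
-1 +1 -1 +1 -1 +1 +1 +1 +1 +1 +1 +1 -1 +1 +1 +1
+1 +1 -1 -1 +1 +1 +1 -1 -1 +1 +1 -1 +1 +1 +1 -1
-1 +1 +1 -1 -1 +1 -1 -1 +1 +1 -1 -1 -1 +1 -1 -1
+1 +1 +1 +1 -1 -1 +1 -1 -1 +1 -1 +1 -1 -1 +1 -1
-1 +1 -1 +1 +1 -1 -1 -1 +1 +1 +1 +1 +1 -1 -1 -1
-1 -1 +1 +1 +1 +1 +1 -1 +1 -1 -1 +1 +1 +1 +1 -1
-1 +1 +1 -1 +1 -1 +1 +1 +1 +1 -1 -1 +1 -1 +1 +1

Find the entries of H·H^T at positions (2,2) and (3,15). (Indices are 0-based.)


Row 2 of H: [-1, -1, 1, 1, -1, -1, -1, 1, -1, 1, 1, -1, 1, 1, 1, -1].
Row 3 of H: [-1, 1, 1, -1, -1, 1, -1, -1, -1, -1, 1, 1, 1, -1, 1, 1].
Row 15 of H: [-1, 1, 1, -1, 1, -1, 1, 1, 1, 1, -1, -1, 1, -1, 1, 1].
(H·H^T)[2][2] = Σ_j H[2][j]·H[2][j] = (-1)² + (-1)² + (1)² + (1)² + (-1)² + (-1)² + (-1)² + (1)² + (-1)² + (1)² + (1)² + (-1)² + (1)² + (1)² + (1)² + (-1)² = 1 + 1 + 1 + 1 + 1 + 1 + 1 + 1 + 1 + 1 + 1 + 1 + 1 + 1 + 1 + 1 = 16.
(H·H^T)[3][15] = Σ_j H[3][j]·H[15][j] = (-1)·(-1) + (1)·(1) + (1)·(1) + (-1)·(-1) + (-1)·(1) + (1)·(-1) + (-1)·(1) + (-1)·(1) + (-1)·(1) + (-1)·(1) + (1)·(-1) + (1)·(-1) + (1)·(1) + (-1)·(-1) + (1)·(1) + (1)·(1) = 1 + 1 + 1 + 1 + -1 + -1 + -1 + -1 + -1 + -1 + -1 + -1 + 1 + 1 + 1 + 1 = 0.
So rows 3 and 15 are orthogonal; the diagonal entry equals n = 16.

(2,2) entry = 16; (3,15) entry = 0.


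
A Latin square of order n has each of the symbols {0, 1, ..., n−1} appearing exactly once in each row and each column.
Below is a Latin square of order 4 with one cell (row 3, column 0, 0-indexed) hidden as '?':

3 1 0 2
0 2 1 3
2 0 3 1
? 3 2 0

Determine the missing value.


Row 3 contains symbols [0, 2, 3] — missing [1].
Column 0 contains symbols [0, 2, 3] — missing [1].
The missing symbol must appear in both missing sets; intersection = [1].
Therefore the hidden value is 1.

Missing value = 1.


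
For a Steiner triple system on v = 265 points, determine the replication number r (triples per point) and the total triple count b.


An STS(v) is a 2-(v, 3, 1) BIBD: block size k = 3, λ = 1.
Replication: r(k − 1) = λ(v − 1) ⇒ r·2 = 265 − 1 = 264 ⇒ r = 132.
Block count: b = v(v − 1)/6 = 265·264/6 = 69960/6 = 11660.
(Check via bk = vr: 11660·3 = 34980 = 265·132 = 34980 ✓.)

r = 132, b = 11660.


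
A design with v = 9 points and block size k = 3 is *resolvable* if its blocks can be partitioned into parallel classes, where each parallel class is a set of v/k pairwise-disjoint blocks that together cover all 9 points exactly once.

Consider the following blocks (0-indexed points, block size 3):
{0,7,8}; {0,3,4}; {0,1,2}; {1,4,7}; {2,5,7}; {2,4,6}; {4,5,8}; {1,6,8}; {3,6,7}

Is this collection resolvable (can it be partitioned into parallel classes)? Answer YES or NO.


v = 9, block size k = 3, number of blocks = 9.
For resolvability, blocks must partition into parallel classes of size v/k = 3.
Total blocks must therefore be a multiple of 3: 9 = 3·3 + 0 ⇒ divisible ✓.
Consider block {0,7,8}. The only other block(s) in the collection disjoint from it are {2,4,6} — just 1 block(s). Any parallel class containing {0,7,8} would need 2 other blocks each disjoint from it, so no parallel class of size 3 can contain {0,7,8}.
Since every block must belong to some parallel class in a resolution, the collection cannot be partitioned into parallel classes.
Resolvable? NO.

NO


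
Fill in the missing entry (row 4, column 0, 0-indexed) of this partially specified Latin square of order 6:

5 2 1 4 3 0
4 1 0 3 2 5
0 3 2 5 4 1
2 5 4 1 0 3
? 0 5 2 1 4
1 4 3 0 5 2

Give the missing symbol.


Row 4 contains symbols [0, 1, 2, 4, 5] — missing [3].
Column 0 contains symbols [0, 1, 2, 4, 5] — missing [3].
The missing symbol must appear in both missing sets; intersection = [3].
Therefore the hidden value is 3.

Missing value = 3.
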